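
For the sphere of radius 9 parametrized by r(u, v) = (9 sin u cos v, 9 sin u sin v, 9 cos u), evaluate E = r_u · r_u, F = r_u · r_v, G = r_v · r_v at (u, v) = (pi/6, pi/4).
E = 81;  F = 0;  G = 81/4

Partials: r_u = (9*cos(u)*cos(v), 9*sin(v)*cos(u), -9*sin(u)), r_v = (-9*sin(u)*sin(v), 9*sin(u)*cos(v), 0). As functions of (u, v):
  E = r_u · r_u = 81,
  F = r_u · r_v = 0,
  G = r_v · r_v = 81*sin(u)^2.
Evaluating at (u, v) = (pi/6, pi/4): E = 81, F = 0, G = 81/4.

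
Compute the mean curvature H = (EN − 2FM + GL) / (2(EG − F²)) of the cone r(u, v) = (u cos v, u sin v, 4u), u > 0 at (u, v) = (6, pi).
H = sqrt(17)/51

With E = 17, F = 0, G = u^2, L = 0, M = 0, N = 4*sqrt(17)*u^2/(17*Abs(u)), assemble
  H = (EN − 2FM + GL) / (2(EG − F²)) = 2*sqrt(17)/(17*Abs(u)).
At (u, v) = (6, pi): H = sqrt(17)/51.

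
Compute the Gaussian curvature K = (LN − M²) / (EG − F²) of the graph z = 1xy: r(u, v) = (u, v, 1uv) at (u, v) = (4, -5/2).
K = -16/8649

Coefficients of the first fundamental form: E = v^2 + 1, F = u*v, G = u^2 + 1.
Coefficients of the second fundamental form: L = 0, M = 1/sqrt(u^2 + v^2 + 1), N = 0.
Assemble K = (LN − M²)/(EG − F²) = 1/((u^2*v^2 - (u^2 + 1)*(v^2 + 1))*(u^2 + v^2 + 1)). At (u, v) = (4, -5/2): K = -16/8649.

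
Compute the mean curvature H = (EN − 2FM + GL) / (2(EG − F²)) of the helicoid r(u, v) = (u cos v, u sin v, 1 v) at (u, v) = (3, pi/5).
H = 0

With E = 1, F = 0, G = u^2 + 1, L = 0, M = -1/sqrt(u^2 + 1), N = 0, assemble
  H = (EN − 2FM + GL) / (2(EG − F²)) = 0.
At (u, v) = (3, pi/5): H = 0.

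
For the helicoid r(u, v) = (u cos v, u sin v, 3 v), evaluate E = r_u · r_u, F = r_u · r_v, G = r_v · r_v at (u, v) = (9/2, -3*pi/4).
E = 1;  F = 0;  G = 117/4

Partials: r_u = (cos(v), sin(v), 0), r_v = (-u*sin(v), u*cos(v), 3). As functions of (u, v):
  E = r_u · r_u = 1,
  F = r_u · r_v = 0,
  G = r_v · r_v = u^2 + 9.
Evaluating at (u, v) = (9/2, -3*pi/4): E = 1, F = 0, G = 117/4.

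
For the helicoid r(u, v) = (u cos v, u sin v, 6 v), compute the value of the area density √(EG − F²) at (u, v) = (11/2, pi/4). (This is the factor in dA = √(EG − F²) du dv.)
√(EG − F²)|_{(11/2, pi/4)} = sqrt(265)/2

E = 1, F = 0, G = u^2 + 36, so EG − F² = u^2 + 36. Taking the positive square root: √(EG − F²) = sqrt(u^2 + 36). At (u, v) = (11/2, pi/4): sqrt(265)/2.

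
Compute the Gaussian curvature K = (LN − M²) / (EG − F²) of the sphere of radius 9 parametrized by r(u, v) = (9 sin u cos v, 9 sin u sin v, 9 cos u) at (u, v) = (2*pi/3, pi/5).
K = 1/81

Coefficients of the first fundamental form: E = 81, F = 0, G = 81*sin(u)^2.
Coefficients of the second fundamental form: L = -9*sin(u)/Abs(sin(u)), M = 0, N = -9*sin(u)^3/Abs(sin(u)).
Assemble K = (LN − M²)/(EG − F²) = 1/81. At (u, v) = (2*pi/3, pi/5): K = 1/81.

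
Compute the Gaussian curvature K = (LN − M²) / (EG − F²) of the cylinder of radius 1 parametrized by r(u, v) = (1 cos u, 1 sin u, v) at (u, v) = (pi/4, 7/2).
K = 0

Coefficients of the first fundamental form: E = 1, F = 0, G = 1.
Coefficients of the second fundamental form: L = -1, M = 0, N = 0.
Assemble K = (LN − M²)/(EG − F²) = 0. At (u, v) = (pi/4, 7/2): K = 0.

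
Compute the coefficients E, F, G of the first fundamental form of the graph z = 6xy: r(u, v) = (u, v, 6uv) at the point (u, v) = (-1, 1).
E = 37;  F = -36;  G = 37

Partials: r_u = (1, 0, 6*v), r_v = (0, 1, 6*u). As functions of (u, v):
  E = r_u · r_u = 36*v^2 + 1,
  F = r_u · r_v = 36*u*v,
  G = r_v · r_v = 36*u^2 + 1.
Evaluating at (u, v) = (-1, 1): E = 37, F = -36, G = 37.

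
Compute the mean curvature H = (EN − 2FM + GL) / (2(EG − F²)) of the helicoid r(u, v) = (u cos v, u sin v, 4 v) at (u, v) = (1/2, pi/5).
H = 0

With E = 1, F = 0, G = u^2 + 16, L = 0, M = -4/sqrt(u^2 + 16), N = 0, assemble
  H = (EN − 2FM + GL) / (2(EG − F²)) = 0.
At (u, v) = (1/2, pi/5): H = 0.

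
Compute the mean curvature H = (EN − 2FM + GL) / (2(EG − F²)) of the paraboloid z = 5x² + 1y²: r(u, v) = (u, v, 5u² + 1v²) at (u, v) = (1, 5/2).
H = 11*sqrt(14)/252

With E = 100*u^2 + 1, F = 20*u*v, G = 4*v^2 + 1, L = 10/sqrt(100*u^2 + 4*v^2 + 1), M = 0, N = 2/sqrt(100*u^2 + 4*v^2 + 1), assemble
  H = (EN − 2FM + GL) / (2(EG − F²)) = 2*(50*u^2 + 10*v^2 + 3)/(100*u^2 + 4*v^2 + 1)^(3/2).
At (u, v) = (1, 5/2): H = 11*sqrt(14)/252.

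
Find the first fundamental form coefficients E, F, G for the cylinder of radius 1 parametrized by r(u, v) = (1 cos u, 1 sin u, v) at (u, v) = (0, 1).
E = 1;  F = 0;  G = 1

Partials: r_u = (-sin(u), cos(u), 0), r_v = (0, 0, 1). As functions of (u, v):
  E = r_u · r_u = 1,
  F = r_u · r_v = 0,
  G = r_v · r_v = 1.
Evaluating at (u, v) = (0, 1): E = 1, F = 0, G = 1.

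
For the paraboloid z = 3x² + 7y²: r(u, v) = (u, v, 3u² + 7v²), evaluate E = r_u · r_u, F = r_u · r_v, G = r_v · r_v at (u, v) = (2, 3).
E = 145;  F = 504;  G = 1765

Partials: r_u = (1, 0, 6*u), r_v = (0, 1, 14*v). As functions of (u, v):
  E = r_u · r_u = 36*u^2 + 1,
  F = r_u · r_v = 84*u*v,
  G = r_v · r_v = 196*v^2 + 1.
Evaluating at (u, v) = (2, 3): E = 145, F = 504, G = 1765.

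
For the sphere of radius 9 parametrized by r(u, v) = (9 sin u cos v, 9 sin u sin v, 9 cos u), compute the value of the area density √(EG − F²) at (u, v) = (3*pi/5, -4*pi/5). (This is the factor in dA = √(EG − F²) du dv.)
√(EG − F²)|_{(3*pi/5, -4*pi/5)} = 81*sqrt(2*sqrt(5) + 10)/4

E = 81, F = 0, G = 81*sin(u)^2, so EG − F² = 6561*sin(u)^2. Taking the positive square root: √(EG − F²) = 81*Abs(sin(u)). At (u, v) = (3*pi/5, -4*pi/5): 81*sqrt(2*sqrt(5) + 10)/4.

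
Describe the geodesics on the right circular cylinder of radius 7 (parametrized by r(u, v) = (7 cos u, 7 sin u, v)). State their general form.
The cylinder is flat (K = 0) and locally isometric to the plane via the development (u, v) ↦ (7 u, v). Geodesics are the pre-images of straight lines: circles (v constant), vertical lines (u constant), and helices (v = c · u + d) for constants c, d.

A right cylinder has E = 7², F = 0, G = 1, so EG − F² = 7², and L = −7, M = N = 0, giving K = (LN − M²)/(EG − F²) = 0 everywhere. A flat surface is locally isometric to the Euclidean plane via the map (u, v) ↦ (7 u, v). Straight lines in the (x̃, ỹ) plane pull back to: (a) horizontal circles (v = const), (b) vertical generators (u = const), and (c) helices (7 u tan θ = v, i.e. v = c · u + d).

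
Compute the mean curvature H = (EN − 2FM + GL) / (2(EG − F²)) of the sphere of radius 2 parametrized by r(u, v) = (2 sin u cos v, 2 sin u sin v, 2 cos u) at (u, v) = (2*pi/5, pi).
H = -1/2

With E = 4, F = 0, G = 4*sin(u)^2, L = -2*sin(u)/Abs(sin(u)), M = 0, N = -2*sin(u)^3/Abs(sin(u)), assemble
  H = (EN − 2FM + GL) / (2(EG − F²)) = -sin(u)/(2*Abs(sin(u))).
At (u, v) = (2*pi/5, pi): H = -1/2.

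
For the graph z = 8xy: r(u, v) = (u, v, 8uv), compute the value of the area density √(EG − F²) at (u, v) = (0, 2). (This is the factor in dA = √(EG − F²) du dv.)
√(EG − F²)|_{(0, 2)} = sqrt(257)

E = 64*v^2 + 1, F = 64*u*v, G = 64*u^2 + 1, so EG − F² = 64*u^2 + 64*v^2 + 1. Taking the positive square root: √(EG − F²) = sqrt(64*u^2 + 64*v^2 + 1). At (u, v) = (0, 2): sqrt(257).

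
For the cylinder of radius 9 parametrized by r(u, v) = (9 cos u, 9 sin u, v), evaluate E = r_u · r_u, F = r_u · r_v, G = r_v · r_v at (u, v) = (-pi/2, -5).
E = 81;  F = 0;  G = 1

Partials: r_u = (-9*sin(u), 9*cos(u), 0), r_v = (0, 0, 1). As functions of (u, v):
  E = r_u · r_u = 81,
  F = r_u · r_v = 0,
  G = r_v · r_v = 1.
Evaluating at (u, v) = (-pi/2, -5): E = 81, F = 0, G = 1.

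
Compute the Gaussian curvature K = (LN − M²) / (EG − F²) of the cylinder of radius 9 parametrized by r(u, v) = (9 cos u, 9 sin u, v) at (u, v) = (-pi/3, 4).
K = 0

Coefficients of the first fundamental form: E = 81, F = 0, G = 1.
Coefficients of the second fundamental form: L = -9, M = 0, N = 0.
Assemble K = (LN − M²)/(EG − F²) = 0. At (u, v) = (-pi/3, 4): K = 0.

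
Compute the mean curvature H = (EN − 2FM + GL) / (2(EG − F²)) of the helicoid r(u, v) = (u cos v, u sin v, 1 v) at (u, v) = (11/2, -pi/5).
H = 0

With E = 1, F = 0, G = u^2 + 1, L = 0, M = -1/sqrt(u^2 + 1), N = 0, assemble
  H = (EN − 2FM + GL) / (2(EG − F²)) = 0.
At (u, v) = (11/2, -pi/5): H = 0.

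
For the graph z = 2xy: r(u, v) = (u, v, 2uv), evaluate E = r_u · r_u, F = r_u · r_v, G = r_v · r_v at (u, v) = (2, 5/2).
E = 26;  F = 20;  G = 17

Partials: r_u = (1, 0, 2*v), r_v = (0, 1, 2*u). As functions of (u, v):
  E = r_u · r_u = 4*v^2 + 1,
  F = r_u · r_v = 4*u*v,
  G = r_v · r_v = 4*u^2 + 1.
Evaluating at (u, v) = (2, 5/2): E = 26, F = 20, G = 17.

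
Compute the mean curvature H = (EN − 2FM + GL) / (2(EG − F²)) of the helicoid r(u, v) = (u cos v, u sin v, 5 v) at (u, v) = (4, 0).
H = 0

With E = 1, F = 0, G = u^2 + 25, L = 0, M = -5/sqrt(u^2 + 25), N = 0, assemble
  H = (EN − 2FM + GL) / (2(EG − F²)) = 0.
At (u, v) = (4, 0): H = 0.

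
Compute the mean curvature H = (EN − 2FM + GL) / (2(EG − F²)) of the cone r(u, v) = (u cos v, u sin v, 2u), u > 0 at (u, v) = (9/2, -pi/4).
H = 2*sqrt(5)/45

With E = 5, F = 0, G = u^2, L = 0, M = 0, N = 2*sqrt(5)*u^2/(5*Abs(u)), assemble
  H = (EN − 2FM + GL) / (2(EG − F²)) = sqrt(5)/(5*Abs(u)).
At (u, v) = (9/2, -pi/4): H = 2*sqrt(5)/45.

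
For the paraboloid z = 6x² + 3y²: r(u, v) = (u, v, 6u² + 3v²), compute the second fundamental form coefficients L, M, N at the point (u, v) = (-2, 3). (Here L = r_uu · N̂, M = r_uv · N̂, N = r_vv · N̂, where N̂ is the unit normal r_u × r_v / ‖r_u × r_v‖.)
L = 12*sqrt(901)/901;  M = 0;  N = 6*sqrt(901)/901

Compute the unit normal N̂(u, v) = (-12*u/sqrt(144*u^2 + 36*v^2 + 1), -6*v/sqrt(144*u^2 + 36*v^2 + 1), 1/sqrt(144*u^2 + 36*v^2 + 1)), and the second partials r_uu, r_uv, r_vv. Take dot products:
  L(u, v) = r_uu · N̂ = 12/sqrt(144*u^2 + 36*v^2 + 1),
  M(u, v) = r_uv · N̂ = 0,
  N(u, v) = r_vv · N̂ = 6/sqrt(144*u^2 + 36*v^2 + 1).
Evaluating at (u, v) = (-2, 3):
  L = 12*sqrt(901)/901, M = 0, N = 6*sqrt(901)/901.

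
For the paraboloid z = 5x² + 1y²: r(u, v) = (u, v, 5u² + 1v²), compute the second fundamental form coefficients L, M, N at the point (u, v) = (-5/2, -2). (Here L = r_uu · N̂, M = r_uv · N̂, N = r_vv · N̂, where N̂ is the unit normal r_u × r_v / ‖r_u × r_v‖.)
L = 5*sqrt(642)/321;  M = 0;  N = sqrt(642)/321

Compute the unit normal N̂(u, v) = (-10*u/sqrt(100*u^2 + 4*v^2 + 1), -2*v/sqrt(100*u^2 + 4*v^2 + 1), 1/sqrt(100*u^2 + 4*v^2 + 1)), and the second partials r_uu, r_uv, r_vv. Take dot products:
  L(u, v) = r_uu · N̂ = 10/sqrt(100*u^2 + 4*v^2 + 1),
  M(u, v) = r_uv · N̂ = 0,
  N(u, v) = r_vv · N̂ = 2/sqrt(100*u^2 + 4*v^2 + 1).
Evaluating at (u, v) = (-5/2, -2):
  L = 5*sqrt(642)/321, M = 0, N = sqrt(642)/321.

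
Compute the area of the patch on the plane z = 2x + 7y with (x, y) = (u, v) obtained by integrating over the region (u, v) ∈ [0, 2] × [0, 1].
Area = 6*sqrt(6)

Area = ∫∫ √(EG − F²) du dv with √(EG − F²) = 3*sqrt(6). Integrating over [0, 2] × [0, 1] gives 6*sqrt(6).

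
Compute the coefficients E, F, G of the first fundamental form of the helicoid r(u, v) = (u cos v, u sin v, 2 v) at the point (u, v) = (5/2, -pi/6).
E = 1;  F = 0;  G = 41/4

Partials: r_u = (cos(v), sin(v), 0), r_v = (-u*sin(v), u*cos(v), 2). As functions of (u, v):
  E = r_u · r_u = 1,
  F = r_u · r_v = 0,
  G = r_v · r_v = u^2 + 4.
Evaluating at (u, v) = (5/2, -pi/6): E = 1, F = 0, G = 41/4.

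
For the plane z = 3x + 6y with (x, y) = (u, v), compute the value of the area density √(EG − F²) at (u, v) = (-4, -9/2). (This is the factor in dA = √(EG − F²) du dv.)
√(EG − F²)|_{(-4, -9/2)} = sqrt(46)

E = 10, F = 18, G = 37, so EG − F² = 46. Taking the positive square root: √(EG − F²) = sqrt(46). At (u, v) = (-4, -9/2): sqrt(46).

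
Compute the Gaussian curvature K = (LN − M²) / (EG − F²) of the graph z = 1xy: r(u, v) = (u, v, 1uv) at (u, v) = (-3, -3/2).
K = -16/2401

Coefficients of the first fundamental form: E = v^2 + 1, F = u*v, G = u^2 + 1.
Coefficients of the second fundamental form: L = 0, M = 1/sqrt(u^2 + v^2 + 1), N = 0.
Assemble K = (LN − M²)/(EG − F²) = 1/((u^2*v^2 - (u^2 + 1)*(v^2 + 1))*(u^2 + v^2 + 1)). At (u, v) = (-3, -3/2): K = -16/2401.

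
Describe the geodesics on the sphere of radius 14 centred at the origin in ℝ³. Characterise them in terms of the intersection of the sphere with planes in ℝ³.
Geodesics on the sphere of radius 14 are great circles — circles of radius 14 obtained as the intersection of the sphere with planes through the origin (the centre of the sphere).

A curve α(t) of nonzero constant speed on the sphere of radius 14 is a geodesic iff its acceleration α̈ is everywhere normal to the surface, i.e. parallel to the radial vector α(t). Then d/dt(α × α̇) = α̇ × α̇ + α × α̈ = 0, so α × α̇ is a constant vector n ≠ 0 and α(t) · n = 0 for all t: α lies in the plane through the origin with normal n. The intersection of that plane with the sphere is a circle of radius 14 (a great circle). Conversely, a great circle traversed at constant speed has centripetal acceleration pointing at the origin, hence normal to the sphere, so every great circle is a geodesic.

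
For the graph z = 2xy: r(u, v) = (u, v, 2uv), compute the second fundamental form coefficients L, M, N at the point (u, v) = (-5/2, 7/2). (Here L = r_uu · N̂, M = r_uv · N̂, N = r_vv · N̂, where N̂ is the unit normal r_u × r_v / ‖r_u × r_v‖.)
L = 0;  M = 2*sqrt(3)/15;  N = 0

Compute the unit normal N̂(u, v) = (-2*v/sqrt(4*u^2 + 4*v^2 + 1), -2*u/sqrt(4*u^2 + 4*v^2 + 1), 1/sqrt(4*u^2 + 4*v^2 + 1)), and the second partials r_uu, r_uv, r_vv. Take dot products:
  L(u, v) = r_uu · N̂ = 0,
  M(u, v) = r_uv · N̂ = 2/sqrt(4*u^2 + 4*v^2 + 1),
  N(u, v) = r_vv · N̂ = 0.
Evaluating at (u, v) = (-5/2, 7/2):
  L = 0, M = 2*sqrt(3)/15, N = 0.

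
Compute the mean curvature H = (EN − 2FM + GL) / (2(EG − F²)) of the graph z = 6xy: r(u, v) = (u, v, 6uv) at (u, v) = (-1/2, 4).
H = 108*sqrt(586)/85849

With E = 36*v^2 + 1, F = 36*u*v, G = 36*u^2 + 1, L = 0, M = 6/sqrt(36*u^2 + 36*v^2 + 1), N = 0, assemble
  H = (EN − 2FM + GL) / (2(EG − F²)) = -216*u*v/(36*u^2 + 36*v^2 + 1)^(3/2).
At (u, v) = (-1/2, 4): H = 108*sqrt(586)/85849.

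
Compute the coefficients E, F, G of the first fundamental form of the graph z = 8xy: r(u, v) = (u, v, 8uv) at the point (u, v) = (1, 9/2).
E = 1297;  F = 288;  G = 65

Partials: r_u = (1, 0, 8*v), r_v = (0, 1, 8*u). As functions of (u, v):
  E = r_u · r_u = 64*v^2 + 1,
  F = r_u · r_v = 64*u*v,
  G = r_v · r_v = 64*u^2 + 1.
Evaluating at (u, v) = (1, 9/2): E = 1297, F = 288, G = 65.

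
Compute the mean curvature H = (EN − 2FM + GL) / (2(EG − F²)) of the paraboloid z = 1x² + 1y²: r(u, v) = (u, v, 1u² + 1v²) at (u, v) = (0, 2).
H = 18*sqrt(17)/289

With E = 4*u^2 + 1, F = 4*u*v, G = 4*v^2 + 1, L = 2/sqrt(4*u^2 + 4*v^2 + 1), M = 0, N = 2/sqrt(4*u^2 + 4*v^2 + 1), assemble
  H = (EN − 2FM + GL) / (2(EG − F²)) = 2*(2*u^2 + 2*v^2 + 1)/(4*u^2 + 4*v^2 + 1)^(3/2).
At (u, v) = (0, 2): H = 18*sqrt(17)/289.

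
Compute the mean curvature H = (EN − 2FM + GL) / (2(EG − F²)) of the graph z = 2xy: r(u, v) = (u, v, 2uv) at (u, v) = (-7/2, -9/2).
H = -126*sqrt(131)/17161

With E = 4*v^2 + 1, F = 4*u*v, G = 4*u^2 + 1, L = 0, M = 2/sqrt(4*u^2 + 4*v^2 + 1), N = 0, assemble
  H = (EN − 2FM + GL) / (2(EG − F²)) = -8*u*v/(4*u^2 + 4*v^2 + 1)^(3/2).
At (u, v) = (-7/2, -9/2): H = -126*sqrt(131)/17161.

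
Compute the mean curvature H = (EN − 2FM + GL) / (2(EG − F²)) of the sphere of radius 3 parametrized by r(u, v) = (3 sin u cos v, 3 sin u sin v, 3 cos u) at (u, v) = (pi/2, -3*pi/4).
H = -1/3

With E = 9, F = 0, G = 9*sin(u)^2, L = -3*sin(u)/Abs(sin(u)), M = 0, N = -3*sin(u)^3/Abs(sin(u)), assemble
  H = (EN − 2FM + GL) / (2(EG − F²)) = -sin(u)/(3*Abs(sin(u))).
At (u, v) = (pi/2, -3*pi/4): H = -1/3.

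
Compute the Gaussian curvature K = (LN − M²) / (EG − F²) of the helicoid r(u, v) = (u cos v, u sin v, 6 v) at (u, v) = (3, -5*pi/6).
K = -4/225

Coefficients of the first fundamental form: E = 1, F = 0, G = u^2 + 36.
Coefficients of the second fundamental form: L = 0, M = -6/sqrt(u^2 + 36), N = 0.
Assemble K = (LN − M²)/(EG − F²) = -36/(u^2 + 36)^2. At (u, v) = (3, -5*pi/6): K = -4/225.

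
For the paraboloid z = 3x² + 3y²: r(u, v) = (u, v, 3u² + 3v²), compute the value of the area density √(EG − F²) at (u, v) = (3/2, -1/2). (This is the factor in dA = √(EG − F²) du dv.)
√(EG − F²)|_{(3/2, -1/2)} = sqrt(91)

E = 36*u^2 + 1, F = 36*u*v, G = 36*v^2 + 1, so EG − F² = 36*u^2 + 36*v^2 + 1. Taking the positive square root: √(EG − F²) = sqrt(36*u^2 + 36*v^2 + 1). At (u, v) = (3/2, -1/2): sqrt(91).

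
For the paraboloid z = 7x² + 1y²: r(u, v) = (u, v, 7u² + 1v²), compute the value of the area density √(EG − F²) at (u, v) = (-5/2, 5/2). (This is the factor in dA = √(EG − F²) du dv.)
√(EG − F²)|_{(-5/2, 5/2)} = 3*sqrt(139)

E = 196*u^2 + 1, F = 28*u*v, G = 4*v^2 + 1, so EG − F² = 196*u^2 + 4*v^2 + 1. Taking the positive square root: √(EG − F²) = sqrt(196*u^2 + 4*v^2 + 1). At (u, v) = (-5/2, 5/2): 3*sqrt(139).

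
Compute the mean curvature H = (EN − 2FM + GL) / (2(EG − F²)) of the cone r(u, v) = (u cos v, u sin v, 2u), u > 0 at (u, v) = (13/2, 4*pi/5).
H = 2*sqrt(5)/65

With E = 5, F = 0, G = u^2, L = 0, M = 0, N = 2*sqrt(5)*u^2/(5*Abs(u)), assemble
  H = (EN − 2FM + GL) / (2(EG − F²)) = sqrt(5)/(5*Abs(u)).
At (u, v) = (13/2, 4*pi/5): H = 2*sqrt(5)/65.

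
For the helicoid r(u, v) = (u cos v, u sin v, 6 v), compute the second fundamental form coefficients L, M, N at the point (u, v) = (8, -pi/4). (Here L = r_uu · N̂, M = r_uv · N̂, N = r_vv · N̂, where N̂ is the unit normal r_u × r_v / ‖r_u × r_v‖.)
L = 0;  M = -3/5;  N = 0

Compute the unit normal N̂(u, v) = (6*sin(v)/sqrt(u^2 + 36), -6*cos(v)/sqrt(u^2 + 36), u/sqrt(u^2 + 36)), and the second partials r_uu, r_uv, r_vv. Take dot products:
  L(u, v) = r_uu · N̂ = 0,
  M(u, v) = r_uv · N̂ = -6/sqrt(u^2 + 36),
  N(u, v) = r_vv · N̂ = 0.
Evaluating at (u, v) = (8, -pi/4):
  L = 0, M = -3/5, N = 0.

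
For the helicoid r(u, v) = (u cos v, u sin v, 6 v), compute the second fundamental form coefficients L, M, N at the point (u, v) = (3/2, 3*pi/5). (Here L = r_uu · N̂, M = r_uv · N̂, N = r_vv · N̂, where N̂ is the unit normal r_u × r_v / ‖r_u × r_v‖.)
L = 0;  M = -4*sqrt(17)/17;  N = 0

Compute the unit normal N̂(u, v) = (6*sin(v)/sqrt(u^2 + 36), -6*cos(v)/sqrt(u^2 + 36), u/sqrt(u^2 + 36)), and the second partials r_uu, r_uv, r_vv. Take dot products:
  L(u, v) = r_uu · N̂ = 0,
  M(u, v) = r_uv · N̂ = -6/sqrt(u^2 + 36),
  N(u, v) = r_vv · N̂ = 0.
Evaluating at (u, v) = (3/2, 3*pi/5):
  L = 0, M = -4*sqrt(17)/17, N = 0.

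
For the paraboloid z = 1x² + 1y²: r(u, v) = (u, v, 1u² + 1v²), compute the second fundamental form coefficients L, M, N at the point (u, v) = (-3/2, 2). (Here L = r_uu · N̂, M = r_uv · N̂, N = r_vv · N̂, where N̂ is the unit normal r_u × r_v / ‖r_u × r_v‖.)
L = sqrt(26)/13;  M = 0;  N = sqrt(26)/13

Compute the unit normal N̂(u, v) = (-2*u/sqrt(4*u^2 + 4*v^2 + 1), -2*v/sqrt(4*u^2 + 4*v^2 + 1), 1/sqrt(4*u^2 + 4*v^2 + 1)), and the second partials r_uu, r_uv, r_vv. Take dot products:
  L(u, v) = r_uu · N̂ = 2/sqrt(4*u^2 + 4*v^2 + 1),
  M(u, v) = r_uv · N̂ = 0,
  N(u, v) = r_vv · N̂ = 2/sqrt(4*u^2 + 4*v^2 + 1).
Evaluating at (u, v) = (-3/2, 2):
  L = sqrt(26)/13, M = 0, N = sqrt(26)/13.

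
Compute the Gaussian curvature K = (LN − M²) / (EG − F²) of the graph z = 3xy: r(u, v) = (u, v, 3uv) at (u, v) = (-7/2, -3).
K = -144/591361

Coefficients of the first fundamental form: E = 9*v^2 + 1, F = 9*u*v, G = 9*u^2 + 1.
Coefficients of the second fundamental form: L = 0, M = 3/sqrt(9*u^2 + 9*v^2 + 1), N = 0.
Assemble K = (LN − M²)/(EG − F²) = -9/(81*u^4 + 162*u^2*v^2 + 18*u^2 + 81*v^4 + 18*v^2 + 1). At (u, v) = (-7/2, -3): K = -144/591361.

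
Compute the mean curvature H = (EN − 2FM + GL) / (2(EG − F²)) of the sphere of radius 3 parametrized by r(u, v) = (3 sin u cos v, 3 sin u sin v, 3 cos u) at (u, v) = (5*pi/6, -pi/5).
H = -1/3

With E = 9, F = 0, G = 9*sin(u)^2, L = -3*sin(u)/Abs(sin(u)), M = 0, N = -3*sin(u)^3/Abs(sin(u)), assemble
  H = (EN − 2FM + GL) / (2(EG − F²)) = -sin(u)/(3*Abs(sin(u))).
At (u, v) = (5*pi/6, -pi/5): H = -1/3.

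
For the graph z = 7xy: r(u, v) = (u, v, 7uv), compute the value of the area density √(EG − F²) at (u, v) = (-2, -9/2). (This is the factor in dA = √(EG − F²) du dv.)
√(EG − F²)|_{(-2, -9/2)} = sqrt(4757)/2

E = 49*v^2 + 1, F = 49*u*v, G = 49*u^2 + 1, so EG − F² = 49*u^2 + 49*v^2 + 1. Taking the positive square root: √(EG − F²) = sqrt(49*u^2 + 49*v^2 + 1). At (u, v) = (-2, -9/2): sqrt(4757)/2.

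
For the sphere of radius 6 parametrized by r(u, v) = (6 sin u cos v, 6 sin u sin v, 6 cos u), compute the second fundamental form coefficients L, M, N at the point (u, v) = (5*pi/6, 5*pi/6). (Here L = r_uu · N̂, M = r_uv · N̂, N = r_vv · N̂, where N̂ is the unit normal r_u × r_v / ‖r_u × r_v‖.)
L = -6;  M = 0;  N = -3/2

Compute the unit normal N̂(u, v) = (sin(u)^2*cos(v)/Abs(sin(u)), sin(u)^2*sin(v)/Abs(sin(u)), sin(2*u)/(2*Abs(sin(u)))), and the second partials r_uu, r_uv, r_vv. Take dot products:
  L(u, v) = r_uu · N̂ = -6*sin(u)/Abs(sin(u)),
  M(u, v) = r_uv · N̂ = 0,
  N(u, v) = r_vv · N̂ = -6*sin(u)^3/Abs(sin(u)).
Evaluating at (u, v) = (5*pi/6, 5*pi/6):
  L = -6, M = 0, N = -3/2.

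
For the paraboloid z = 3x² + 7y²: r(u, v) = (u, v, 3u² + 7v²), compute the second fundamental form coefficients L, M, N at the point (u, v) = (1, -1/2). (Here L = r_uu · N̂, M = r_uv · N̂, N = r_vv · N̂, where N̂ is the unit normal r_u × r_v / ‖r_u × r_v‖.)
L = 3*sqrt(86)/43;  M = 0;  N = 7*sqrt(86)/43

Compute the unit normal N̂(u, v) = (-6*u/sqrt(36*u^2 + 196*v^2 + 1), -14*v/sqrt(36*u^2 + 196*v^2 + 1), 1/sqrt(36*u^2 + 196*v^2 + 1)), and the second partials r_uu, r_uv, r_vv. Take dot products:
  L(u, v) = r_uu · N̂ = 6/sqrt(36*u^2 + 196*v^2 + 1),
  M(u, v) = r_uv · N̂ = 0,
  N(u, v) = r_vv · N̂ = 14/sqrt(36*u^2 + 196*v^2 + 1).
Evaluating at (u, v) = (1, -1/2):
  L = 3*sqrt(86)/43, M = 0, N = 7*sqrt(86)/43.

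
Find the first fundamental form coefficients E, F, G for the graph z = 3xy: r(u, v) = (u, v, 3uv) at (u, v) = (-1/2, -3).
E = 82;  F = 27/2;  G = 13/4

Partials: r_u = (1, 0, 3*v), r_v = (0, 1, 3*u). As functions of (u, v):
  E = r_u · r_u = 9*v^2 + 1,
  F = r_u · r_v = 9*u*v,
  G = r_v · r_v = 9*u^2 + 1.
Evaluating at (u, v) = (-1/2, -3): E = 82, F = 27/2, G = 13/4.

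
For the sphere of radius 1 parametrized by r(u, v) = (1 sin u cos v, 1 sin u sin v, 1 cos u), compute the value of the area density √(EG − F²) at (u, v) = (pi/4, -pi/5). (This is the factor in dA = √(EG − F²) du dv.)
√(EG − F²)|_{(pi/4, -pi/5)} = sqrt(2)/2

E = 1, F = 0, G = sin(u)^2, so EG − F² = sin(u)^2. Taking the positive square root: √(EG − F²) = Abs(sin(u)). At (u, v) = (pi/4, -pi/5): sqrt(2)/2.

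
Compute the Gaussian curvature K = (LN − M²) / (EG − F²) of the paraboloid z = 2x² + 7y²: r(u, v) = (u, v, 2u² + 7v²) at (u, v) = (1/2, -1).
K = 56/40401

Coefficients of the first fundamental form: E = 16*u^2 + 1, F = 56*u*v, G = 196*v^2 + 1.
Coefficients of the second fundamental form: L = 4/sqrt(16*u^2 + 196*v^2 + 1), M = 0, N = 14/sqrt(16*u^2 + 196*v^2 + 1).
Assemble K = (LN − M²)/(EG − F²) = 56/(256*u^4 + 6272*u^2*v^2 + 32*u^2 + 38416*v^4 + 392*v^2 + 1). At (u, v) = (1/2, -1): K = 56/40401.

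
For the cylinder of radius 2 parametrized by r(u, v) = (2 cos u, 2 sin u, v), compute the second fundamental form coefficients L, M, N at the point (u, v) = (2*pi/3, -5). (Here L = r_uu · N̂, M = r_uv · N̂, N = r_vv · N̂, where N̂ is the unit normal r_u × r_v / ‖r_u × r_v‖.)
L = -2;  M = 0;  N = 0

Compute the unit normal N̂(u, v) = (cos(u), sin(u), 0), and the second partials r_uu, r_uv, r_vv. Take dot products:
  L(u, v) = r_uu · N̂ = -2,
  M(u, v) = r_uv · N̂ = 0,
  N(u, v) = r_vv · N̂ = 0.
Evaluating at (u, v) = (2*pi/3, -5):
  L = -2, M = 0, N = 0.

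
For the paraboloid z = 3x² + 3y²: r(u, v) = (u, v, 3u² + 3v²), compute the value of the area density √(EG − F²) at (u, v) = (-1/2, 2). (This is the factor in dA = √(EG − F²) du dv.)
√(EG − F²)|_{(-1/2, 2)} = sqrt(154)

E = 36*u^2 + 1, F = 36*u*v, G = 36*v^2 + 1, so EG − F² = 36*u^2 + 36*v^2 + 1. Taking the positive square root: √(EG − F²) = sqrt(36*u^2 + 36*v^2 + 1). At (u, v) = (-1/2, 2): sqrt(154).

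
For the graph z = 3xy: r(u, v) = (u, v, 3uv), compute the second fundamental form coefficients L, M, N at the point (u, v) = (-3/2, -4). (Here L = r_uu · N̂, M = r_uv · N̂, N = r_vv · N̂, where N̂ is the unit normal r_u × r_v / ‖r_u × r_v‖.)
L = 0;  M = 6*sqrt(661)/661;  N = 0

Compute the unit normal N̂(u, v) = (-3*v/sqrt(9*u^2 + 9*v^2 + 1), -3*u/sqrt(9*u^2 + 9*v^2 + 1), 1/sqrt(9*u^2 + 9*v^2 + 1)), and the second partials r_uu, r_uv, r_vv. Take dot products:
  L(u, v) = r_uu · N̂ = 0,
  M(u, v) = r_uv · N̂ = 3/sqrt(9*u^2 + 9*v^2 + 1),
  N(u, v) = r_vv · N̂ = 0.
Evaluating at (u, v) = (-3/2, -4):
  L = 0, M = 6*sqrt(661)/661, N = 0.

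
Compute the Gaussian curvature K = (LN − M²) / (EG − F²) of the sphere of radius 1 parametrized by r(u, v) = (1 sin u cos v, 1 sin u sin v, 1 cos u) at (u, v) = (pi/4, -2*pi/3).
K = 1

Coefficients of the first fundamental form: E = 1, F = 0, G = sin(u)^2.
Coefficients of the second fundamental form: L = -sin(u)/Abs(sin(u)), M = 0, N = -sin(u)^3/Abs(sin(u)).
Assemble K = (LN − M²)/(EG − F²) = 1. At (u, v) = (pi/4, -2*pi/3): K = 1.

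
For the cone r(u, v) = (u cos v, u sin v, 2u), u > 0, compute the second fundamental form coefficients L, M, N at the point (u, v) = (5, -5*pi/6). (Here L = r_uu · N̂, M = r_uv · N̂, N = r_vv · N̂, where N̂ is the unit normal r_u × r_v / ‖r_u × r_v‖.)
L = 0;  M = 0;  N = 2*sqrt(5)

Compute the unit normal N̂(u, v) = (-2*sqrt(5)*u*cos(v)/(5*Abs(u)), -2*sqrt(5)*u*sin(v)/(5*Abs(u)), sqrt(5)*u/(5*Abs(u))), and the second partials r_uu, r_uv, r_vv. Take dot products:
  L(u, v) = r_uu · N̂ = 0,
  M(u, v) = r_uv · N̂ = 0,
  N(u, v) = r_vv · N̂ = 2*sqrt(5)*u^2/(5*Abs(u)).
Evaluating at (u, v) = (5, -5*pi/6):
  L = 0, M = 0, N = 2*sqrt(5).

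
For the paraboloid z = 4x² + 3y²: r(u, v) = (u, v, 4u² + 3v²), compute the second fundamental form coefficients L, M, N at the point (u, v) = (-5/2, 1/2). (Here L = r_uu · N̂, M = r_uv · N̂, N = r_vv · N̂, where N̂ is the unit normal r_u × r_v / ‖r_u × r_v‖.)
L = 4*sqrt(410)/205;  M = 0;  N = 3*sqrt(410)/205

Compute the unit normal N̂(u, v) = (-8*u/sqrt(64*u^2 + 36*v^2 + 1), -6*v/sqrt(64*u^2 + 36*v^2 + 1), 1/sqrt(64*u^2 + 36*v^2 + 1)), and the second partials r_uu, r_uv, r_vv. Take dot products:
  L(u, v) = r_uu · N̂ = 8/sqrt(64*u^2 + 36*v^2 + 1),
  M(u, v) = r_uv · N̂ = 0,
  N(u, v) = r_vv · N̂ = 6/sqrt(64*u^2 + 36*v^2 + 1).
Evaluating at (u, v) = (-5/2, 1/2):
  L = 4*sqrt(410)/205, M = 0, N = 3*sqrt(410)/205.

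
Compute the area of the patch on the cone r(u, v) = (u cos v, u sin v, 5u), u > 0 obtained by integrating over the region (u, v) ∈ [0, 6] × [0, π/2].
Area = 9*sqrt(26)*pi

Area = ∫∫ √(EG − F²) du dv with √(EG − F²) = sqrt(26)*Abs(u). Integrating over [0, 6] × [0, π/2] gives 9*sqrt(26)*pi.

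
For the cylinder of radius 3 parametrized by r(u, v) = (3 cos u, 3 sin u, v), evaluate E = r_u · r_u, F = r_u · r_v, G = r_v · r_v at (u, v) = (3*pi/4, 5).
E = 9;  F = 0;  G = 1

Partials: r_u = (-3*sin(u), 3*cos(u), 0), r_v = (0, 0, 1). As functions of (u, v):
  E = r_u · r_u = 9,
  F = r_u · r_v = 0,
  G = r_v · r_v = 1.
Evaluating at (u, v) = (3*pi/4, 5): E = 9, F = 0, G = 1.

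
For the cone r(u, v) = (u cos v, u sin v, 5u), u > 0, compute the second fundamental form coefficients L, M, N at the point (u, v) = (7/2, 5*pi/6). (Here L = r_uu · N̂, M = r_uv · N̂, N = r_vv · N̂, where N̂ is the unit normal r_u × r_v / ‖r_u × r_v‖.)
L = 0;  M = 0;  N = 35*sqrt(26)/52

Compute the unit normal N̂(u, v) = (-5*sqrt(26)*u*cos(v)/(26*Abs(u)), -5*sqrt(26)*u*sin(v)/(26*Abs(u)), sqrt(26)*u/(26*Abs(u))), and the second partials r_uu, r_uv, r_vv. Take dot products:
  L(u, v) = r_uu · N̂ = 0,
  M(u, v) = r_uv · N̂ = 0,
  N(u, v) = r_vv · N̂ = 5*sqrt(26)*u^2/(26*Abs(u)).
Evaluating at (u, v) = (7/2, 5*pi/6):
  L = 0, M = 0, N = 35*sqrt(26)/52.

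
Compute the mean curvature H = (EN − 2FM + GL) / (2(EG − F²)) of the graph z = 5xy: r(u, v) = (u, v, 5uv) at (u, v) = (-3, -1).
H = -375*sqrt(251)/63001

With E = 25*v^2 + 1, F = 25*u*v, G = 25*u^2 + 1, L = 0, M = 5/sqrt(25*u^2 + 25*v^2 + 1), N = 0, assemble
  H = (EN − 2FM + GL) / (2(EG − F²)) = -125*u*v/(25*u^2 + 25*v^2 + 1)^(3/2).
At (u, v) = (-3, -1): H = -375*sqrt(251)/63001.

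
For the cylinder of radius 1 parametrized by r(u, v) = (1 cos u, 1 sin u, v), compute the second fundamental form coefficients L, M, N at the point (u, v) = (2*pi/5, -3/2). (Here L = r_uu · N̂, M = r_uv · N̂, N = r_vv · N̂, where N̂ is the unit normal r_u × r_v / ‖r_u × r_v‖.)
L = -1;  M = 0;  N = 0

Compute the unit normal N̂(u, v) = (cos(u), sin(u), 0), and the second partials r_uu, r_uv, r_vv. Take dot products:
  L(u, v) = r_uu · N̂ = -1,
  M(u, v) = r_uv · N̂ = 0,
  N(u, v) = r_vv · N̂ = 0.
Evaluating at (u, v) = (2*pi/5, -3/2):
  L = -1, M = 0, N = 0.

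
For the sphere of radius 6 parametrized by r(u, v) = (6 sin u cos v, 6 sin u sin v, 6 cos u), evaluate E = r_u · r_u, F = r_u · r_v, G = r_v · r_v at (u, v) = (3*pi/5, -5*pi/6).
E = 36;  F = 0;  G = 9*sqrt(5)/2 + 45/2

Partials: r_u = (6*cos(u)*cos(v), 6*sin(v)*cos(u), -6*sin(u)), r_v = (-6*sin(u)*sin(v), 6*sin(u)*cos(v), 0). As functions of (u, v):
  E = r_u · r_u = 36,
  F = r_u · r_v = 0,
  G = r_v · r_v = 36*sin(u)^2.
Evaluating at (u, v) = (3*pi/5, -5*pi/6): E = 36, F = 0, G = 9*sqrt(5)/2 + 45/2.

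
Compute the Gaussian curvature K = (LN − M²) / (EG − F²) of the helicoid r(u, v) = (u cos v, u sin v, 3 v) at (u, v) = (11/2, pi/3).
K = -144/24649

Coefficients of the first fundamental form: E = 1, F = 0, G = u^2 + 9.
Coefficients of the second fundamental form: L = 0, M = -3/sqrt(u^2 + 9), N = 0.
Assemble K = (LN − M²)/(EG − F²) = -9/(u^2 + 9)^2. At (u, v) = (11/2, pi/3): K = -144/24649.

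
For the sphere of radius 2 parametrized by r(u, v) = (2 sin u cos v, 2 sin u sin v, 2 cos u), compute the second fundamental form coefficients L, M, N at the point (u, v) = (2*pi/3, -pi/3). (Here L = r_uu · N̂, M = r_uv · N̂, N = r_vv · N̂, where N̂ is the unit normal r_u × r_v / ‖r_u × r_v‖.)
L = -2;  M = 0;  N = -3/2

Compute the unit normal N̂(u, v) = (sin(u)^2*cos(v)/Abs(sin(u)), sin(u)^2*sin(v)/Abs(sin(u)), sin(2*u)/(2*Abs(sin(u)))), and the second partials r_uu, r_uv, r_vv. Take dot products:
  L(u, v) = r_uu · N̂ = -2*sin(u)/Abs(sin(u)),
  M(u, v) = r_uv · N̂ = 0,
  N(u, v) = r_vv · N̂ = -2*sin(u)^3/Abs(sin(u)).
Evaluating at (u, v) = (2*pi/3, -pi/3):
  L = -2, M = 0, N = -3/2.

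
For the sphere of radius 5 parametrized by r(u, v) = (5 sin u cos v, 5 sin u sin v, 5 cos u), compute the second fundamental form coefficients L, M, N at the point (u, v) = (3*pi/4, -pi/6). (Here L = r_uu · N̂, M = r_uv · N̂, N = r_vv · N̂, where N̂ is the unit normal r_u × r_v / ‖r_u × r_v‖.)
L = -5;  M = 0;  N = -5/2

Compute the unit normal N̂(u, v) = (sin(u)^2*cos(v)/Abs(sin(u)), sin(u)^2*sin(v)/Abs(sin(u)), sin(2*u)/(2*Abs(sin(u)))), and the second partials r_uu, r_uv, r_vv. Take dot products:
  L(u, v) = r_uu · N̂ = -5*sin(u)/Abs(sin(u)),
  M(u, v) = r_uv · N̂ = 0,
  N(u, v) = r_vv · N̂ = -5*sin(u)^3/Abs(sin(u)).
Evaluating at (u, v) = (3*pi/4, -pi/6):
  L = -5, M = 0, N = -5/2.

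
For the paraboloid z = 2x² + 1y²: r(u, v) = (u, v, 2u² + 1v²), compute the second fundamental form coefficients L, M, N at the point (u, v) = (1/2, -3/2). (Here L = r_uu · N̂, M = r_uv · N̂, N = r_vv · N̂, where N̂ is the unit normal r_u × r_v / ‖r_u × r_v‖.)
L = 2*sqrt(14)/7;  M = 0;  N = sqrt(14)/7

Compute the unit normal N̂(u, v) = (-4*u/sqrt(16*u^2 + 4*v^2 + 1), -2*v/sqrt(16*u^2 + 4*v^2 + 1), 1/sqrt(16*u^2 + 4*v^2 + 1)), and the second partials r_uu, r_uv, r_vv. Take dot products:
  L(u, v) = r_uu · N̂ = 4/sqrt(16*u^2 + 4*v^2 + 1),
  M(u, v) = r_uv · N̂ = 0,
  N(u, v) = r_vv · N̂ = 2/sqrt(16*u^2 + 4*v^2 + 1).
Evaluating at (u, v) = (1/2, -3/2):
  L = 2*sqrt(14)/7, M = 0, N = sqrt(14)/7.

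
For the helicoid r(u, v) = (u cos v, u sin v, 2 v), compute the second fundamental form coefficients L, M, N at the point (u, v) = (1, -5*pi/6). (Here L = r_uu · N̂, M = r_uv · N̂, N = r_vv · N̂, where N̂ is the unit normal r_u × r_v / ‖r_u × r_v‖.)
L = 0;  M = -2*sqrt(5)/5;  N = 0

Compute the unit normal N̂(u, v) = (2*sin(v)/sqrt(u^2 + 4), -2*cos(v)/sqrt(u^2 + 4), u/sqrt(u^2 + 4)), and the second partials r_uu, r_uv, r_vv. Take dot products:
  L(u, v) = r_uu · N̂ = 0,
  M(u, v) = r_uv · N̂ = -2/sqrt(u^2 + 4),
  N(u, v) = r_vv · N̂ = 0.
Evaluating at (u, v) = (1, -5*pi/6):
  L = 0, M = -2*sqrt(5)/5, N = 0.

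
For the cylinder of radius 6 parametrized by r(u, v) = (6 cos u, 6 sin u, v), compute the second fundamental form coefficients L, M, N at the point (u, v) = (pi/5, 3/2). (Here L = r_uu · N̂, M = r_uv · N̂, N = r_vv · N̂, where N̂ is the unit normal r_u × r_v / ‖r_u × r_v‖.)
L = -6;  M = 0;  N = 0

Compute the unit normal N̂(u, v) = (cos(u), sin(u), 0), and the second partials r_uu, r_uv, r_vv. Take dot products:
  L(u, v) = r_uu · N̂ = -6,
  M(u, v) = r_uv · N̂ = 0,
  N(u, v) = r_vv · N̂ = 0.
Evaluating at (u, v) = (pi/5, 3/2):
  L = -6, M = 0, N = 0.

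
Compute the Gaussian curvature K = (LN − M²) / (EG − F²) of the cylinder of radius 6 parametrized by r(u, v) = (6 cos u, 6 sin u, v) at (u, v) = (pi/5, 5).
K = 0

Coefficients of the first fundamental form: E = 36, F = 0, G = 1.
Coefficients of the second fundamental form: L = -6, M = 0, N = 0.
Assemble K = (LN − M²)/(EG − F²) = 0. At (u, v) = (pi/5, 5): K = 0.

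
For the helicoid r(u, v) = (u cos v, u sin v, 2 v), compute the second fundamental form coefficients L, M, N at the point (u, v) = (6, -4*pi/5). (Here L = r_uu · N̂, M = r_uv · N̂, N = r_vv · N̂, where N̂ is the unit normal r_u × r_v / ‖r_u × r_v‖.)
L = 0;  M = -sqrt(10)/10;  N = 0

Compute the unit normal N̂(u, v) = (2*sin(v)/sqrt(u^2 + 4), -2*cos(v)/sqrt(u^2 + 4), u/sqrt(u^2 + 4)), and the second partials r_uu, r_uv, r_vv. Take dot products:
  L(u, v) = r_uu · N̂ = 0,
  M(u, v) = r_uv · N̂ = -2/sqrt(u^2 + 4),
  N(u, v) = r_vv · N̂ = 0.
Evaluating at (u, v) = (6, -4*pi/5):
  L = 0, M = -sqrt(10)/10, N = 0.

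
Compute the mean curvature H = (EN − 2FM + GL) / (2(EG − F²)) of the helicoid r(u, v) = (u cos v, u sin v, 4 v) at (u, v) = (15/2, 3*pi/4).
H = 0

With E = 1, F = 0, G = u^2 + 16, L = 0, M = -4/sqrt(u^2 + 16), N = 0, assemble
  H = (EN − 2FM + GL) / (2(EG − F²)) = 0.
At (u, v) = (15/2, 3*pi/4): H = 0.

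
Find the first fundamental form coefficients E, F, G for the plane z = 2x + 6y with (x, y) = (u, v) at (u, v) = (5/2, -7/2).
E = 5;  F = 12;  G = 37

Partials: r_u = (1, 0, 2), r_v = (0, 1, 6). As functions of (u, v):
  E = r_u · r_u = 5,
  F = r_u · r_v = 12,
  G = r_v · r_v = 37.
Evaluating at (u, v) = (5/2, -7/2): E = 5, F = 12, G = 37.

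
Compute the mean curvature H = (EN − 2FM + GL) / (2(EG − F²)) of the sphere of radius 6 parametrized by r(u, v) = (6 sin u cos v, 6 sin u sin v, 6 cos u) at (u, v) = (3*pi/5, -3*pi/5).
H = -1/6

With E = 36, F = 0, G = 36*sin(u)^2, L = -6*sin(u)/Abs(sin(u)), M = 0, N = -6*sin(u)^3/Abs(sin(u)), assemble
  H = (EN − 2FM + GL) / (2(EG − F²)) = -sin(u)/(6*Abs(sin(u))).
At (u, v) = (3*pi/5, -3*pi/5): H = -1/6.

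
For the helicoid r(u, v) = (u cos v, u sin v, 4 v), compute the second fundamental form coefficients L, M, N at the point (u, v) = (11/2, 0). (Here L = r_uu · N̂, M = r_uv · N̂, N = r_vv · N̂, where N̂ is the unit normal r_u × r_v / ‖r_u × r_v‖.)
L = 0;  M = -8*sqrt(185)/185;  N = 0

Compute the unit normal N̂(u, v) = (4*sin(v)/sqrt(u^2 + 16), -4*cos(v)/sqrt(u^2 + 16), u/sqrt(u^2 + 16)), and the second partials r_uu, r_uv, r_vv. Take dot products:
  L(u, v) = r_uu · N̂ = 0,
  M(u, v) = r_uv · N̂ = -4/sqrt(u^2 + 16),
  N(u, v) = r_vv · N̂ = 0.
Evaluating at (u, v) = (11/2, 0):
  L = 0, M = -8*sqrt(185)/185, N = 0.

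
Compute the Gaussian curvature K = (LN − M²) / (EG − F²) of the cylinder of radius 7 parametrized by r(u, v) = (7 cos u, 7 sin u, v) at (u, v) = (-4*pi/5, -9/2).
K = 0

Coefficients of the first fundamental form: E = 49, F = 0, G = 1.
Coefficients of the second fundamental form: L = -7, M = 0, N = 0.
Assemble K = (LN − M²)/(EG − F²) = 0. At (u, v) = (-4*pi/5, -9/2): K = 0.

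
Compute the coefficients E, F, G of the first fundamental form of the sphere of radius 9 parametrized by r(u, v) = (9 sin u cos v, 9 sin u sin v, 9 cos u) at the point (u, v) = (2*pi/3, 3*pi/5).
E = 81;  F = 0;  G = 243/4

Partials: r_u = (9*cos(u)*cos(v), 9*sin(v)*cos(u), -9*sin(u)), r_v = (-9*sin(u)*sin(v), 9*sin(u)*cos(v), 0). As functions of (u, v):
  E = r_u · r_u = 81,
  F = r_u · r_v = 0,
  G = r_v · r_v = 81*sin(u)^2.
Evaluating at (u, v) = (2*pi/3, 3*pi/5): E = 81, F = 0, G = 243/4.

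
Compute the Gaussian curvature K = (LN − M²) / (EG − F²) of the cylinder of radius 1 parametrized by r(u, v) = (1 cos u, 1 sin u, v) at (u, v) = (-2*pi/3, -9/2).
K = 0

Coefficients of the first fundamental form: E = 1, F = 0, G = 1.
Coefficients of the second fundamental form: L = -1, M = 0, N = 0.
Assemble K = (LN − M²)/(EG − F²) = 0. At (u, v) = (-2*pi/3, -9/2): K = 0.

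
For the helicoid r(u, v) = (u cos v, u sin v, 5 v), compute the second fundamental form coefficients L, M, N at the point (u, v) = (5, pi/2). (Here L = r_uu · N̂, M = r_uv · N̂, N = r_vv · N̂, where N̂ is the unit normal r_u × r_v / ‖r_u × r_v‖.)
L = 0;  M = -sqrt(2)/2;  N = 0

Compute the unit normal N̂(u, v) = (5*sin(v)/sqrt(u^2 + 25), -5*cos(v)/sqrt(u^2 + 25), u/sqrt(u^2 + 25)), and the second partials r_uu, r_uv, r_vv. Take dot products:
  L(u, v) = r_uu · N̂ = 0,
  M(u, v) = r_uv · N̂ = -5/sqrt(u^2 + 25),
  N(u, v) = r_vv · N̂ = 0.
Evaluating at (u, v) = (5, pi/2):
  L = 0, M = -sqrt(2)/2, N = 0.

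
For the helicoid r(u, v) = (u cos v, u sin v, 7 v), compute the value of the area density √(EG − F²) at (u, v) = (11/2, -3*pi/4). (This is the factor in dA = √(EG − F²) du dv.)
√(EG − F²)|_{(11/2, -3*pi/4)} = sqrt(317)/2

E = 1, F = 0, G = u^2 + 49, so EG − F² = u^2 + 49. Taking the positive square root: √(EG − F²) = sqrt(u^2 + 49). At (u, v) = (11/2, -3*pi/4): sqrt(317)/2.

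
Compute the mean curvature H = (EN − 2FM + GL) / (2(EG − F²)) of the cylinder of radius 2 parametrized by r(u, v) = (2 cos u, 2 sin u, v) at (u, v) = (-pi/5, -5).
H = -1/4

With E = 4, F = 0, G = 1, L = -2, M = 0, N = 0, assemble
  H = (EN − 2FM + GL) / (2(EG − F²)) = -1/4.
At (u, v) = (-pi/5, -5): H = -1/4.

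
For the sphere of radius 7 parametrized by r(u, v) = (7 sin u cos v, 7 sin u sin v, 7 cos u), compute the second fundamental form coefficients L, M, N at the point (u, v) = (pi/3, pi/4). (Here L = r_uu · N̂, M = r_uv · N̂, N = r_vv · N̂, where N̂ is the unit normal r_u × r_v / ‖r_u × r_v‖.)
L = -7;  M = 0;  N = -21/4

Compute the unit normal N̂(u, v) = (sin(u)^2*cos(v)/Abs(sin(u)), sin(u)^2*sin(v)/Abs(sin(u)), sin(2*u)/(2*Abs(sin(u)))), and the second partials r_uu, r_uv, r_vv. Take dot products:
  L(u, v) = r_uu · N̂ = -7*sin(u)/Abs(sin(u)),
  M(u, v) = r_uv · N̂ = 0,
  N(u, v) = r_vv · N̂ = -7*sin(u)^3/Abs(sin(u)).
Evaluating at (u, v) = (pi/3, pi/4):
  L = -7, M = 0, N = -21/4.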